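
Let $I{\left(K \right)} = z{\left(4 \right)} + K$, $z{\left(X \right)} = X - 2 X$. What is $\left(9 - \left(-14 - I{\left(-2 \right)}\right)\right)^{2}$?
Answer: $289$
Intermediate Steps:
$z{\left(X \right)} = - X$
$I{\left(K \right)} = -4 + K$ ($I{\left(K \right)} = \left(-1\right) 4 + K = -4 + K$)
$\left(9 - \left(-14 - I{\left(-2 \right)}\right)\right)^{2} = \left(9 + \left(\left(\left(-4 - 2\right) + 42\right) - 28\right)\right)^{2} = \left(9 + \left(\left(-6 + 42\right) - 28\right)\right)^{2} = \left(9 + \left(36 - 28\right)\right)^{2} = \left(9 + 8\right)^{2} = 17^{2} = 289$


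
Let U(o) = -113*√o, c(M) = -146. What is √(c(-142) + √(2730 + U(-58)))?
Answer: √(-146 + √(2730 - 113*I*√58)) ≈ 0.42122 - 9.6591*I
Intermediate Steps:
√(c(-142) + √(2730 + U(-58))) = √(-146 + √(2730 - 113*I*√58))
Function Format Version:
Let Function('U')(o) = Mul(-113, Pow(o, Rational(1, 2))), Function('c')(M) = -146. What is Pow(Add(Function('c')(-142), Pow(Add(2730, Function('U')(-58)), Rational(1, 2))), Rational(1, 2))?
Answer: Pow(Add(-146, Pow(Add(2730, Mul(-113, I, Pow(58, Rational(1, 2)))), Rational(1, 2))), Rational(1, 2)) ≈ Add(0.42122, Mul(-9.6591, I))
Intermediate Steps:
Pow(Add(Function('c')(-142), Pow(Add(2730, Function('U')(-58)), Rational(1, 2))), Rational(1, 2)) = Pow(Add(-146, Pow(Add(2730, Mul(-113, Pow(-58, Rational(1, 2)))), Rational(1, 2))), Rational(1, 2)) = Pow(Add(-146, Pow(Add(2730, Mul(-113, Mul(I, Pow(58, Rational(1, 2))))), Rational(1, 2))), Rational(1, 2)) = Pow(Add(-146, Pow(Add(2730, Mul(-113, I, Pow(58, Rational(1, 2)))), Rational(1, 2))), Rational(1, 2))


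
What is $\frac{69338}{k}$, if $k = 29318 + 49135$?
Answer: $\frac{69338}{78453} \approx 0.88382$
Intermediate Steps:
$k = 78453$
$\frac{69338}{k} = \frac{69338}{78453}$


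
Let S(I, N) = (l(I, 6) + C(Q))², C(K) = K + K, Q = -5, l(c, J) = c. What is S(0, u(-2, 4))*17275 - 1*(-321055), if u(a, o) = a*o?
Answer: 2048555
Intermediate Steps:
C(K) = 2*K
S(I, N) = (-10 + I)² (S(I, N) = (I + 2*(-5))² = (I - 10)² = (-10 + I)²)
S(0, u(-2, 4))*17275 - 1*(-321055) = (-10 + 0)²*17275 - 1*(-321055) = (-10)²*17275 + 321055 = 100*17275 + 321055 = 1727500 + 321055 = 2048555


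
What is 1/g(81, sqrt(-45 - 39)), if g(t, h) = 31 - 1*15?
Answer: 1/16 ≈ 0.062500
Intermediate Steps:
g(t, h) = 16 (g(t, h) = 31 - 15 = 16)
1/g(81, sqrt(-45 - 39)) = 1/16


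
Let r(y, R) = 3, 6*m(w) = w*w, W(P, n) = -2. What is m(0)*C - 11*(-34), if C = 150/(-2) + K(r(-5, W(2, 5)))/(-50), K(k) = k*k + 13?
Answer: 374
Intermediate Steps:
m(w) = w²/6 (m(w) = (w*w)/6 = w²/6)
K(k) = 13 + k² (K(k) = k² + 13 = 13 + k²)
C = -1886/25 (C = 150/(-2) + (13 + 3²)/(-50) = 150*(-½) + (13 + 9)*(-1/50) = -75 + 22*(-1/50) = -75 - 11/25 = -1886/25 ≈ -75.440)
m(0)*C - 11*(-34) = ((⅙)*0²)*(-1886/25) - 11*(-34) = ((⅙)*0)*(-1886/25) + 374 = 0*(-1886/25) + 374 = 0 + 374 = 374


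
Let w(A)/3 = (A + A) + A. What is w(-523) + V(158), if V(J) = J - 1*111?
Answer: -4660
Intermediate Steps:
w(A) = 9*A (w(A) = 3*((A + A) + A) = 3*(2*A + A) = 3*(3*A) = 9*A)
V(J) = -111 + J (V(J) = J - 111 = -111 + J)
w(-523) + V(158) = 9*(-523) + (-111 + 158) = -4707 + 47 = -4660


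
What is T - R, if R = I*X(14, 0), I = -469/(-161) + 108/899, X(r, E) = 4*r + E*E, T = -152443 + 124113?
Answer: -589291562/20677 ≈ -28500.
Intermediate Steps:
T = -28330
X(r, E) = E**2 + 4*r (X(r, E) = 4*r + E**2 = E**2 + 4*r)
I = 62717/20677 (I = -469*(-1/161) + 108*(1/899) = 67/23 + 108/899 = 62717/20677 ≈ 3.0332)
R = 3512152/20677 (R = 62717*(0**2 + 4*14)/20677 = 62717*(0 + 56)/20677 = (62717/20677)*56 = 3512152/20677 ≈ 169.86)
T - R = -28330 - 1*3512152/20677 = -28330 - 3512152/20677 = -589291562/20677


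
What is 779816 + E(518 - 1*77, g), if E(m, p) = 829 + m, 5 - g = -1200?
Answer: 781086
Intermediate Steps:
g = 1205 (g = 5 - 1*(-1200) = 5 + 1200 = 1205)
779816 + E(518 - 1*77, g) = 779816 + (829 + (518 - 1*77)) = 779816 + (829 + (518 - 77)) = 779816 + (829 + 441) = 779816 + 1270 = 781086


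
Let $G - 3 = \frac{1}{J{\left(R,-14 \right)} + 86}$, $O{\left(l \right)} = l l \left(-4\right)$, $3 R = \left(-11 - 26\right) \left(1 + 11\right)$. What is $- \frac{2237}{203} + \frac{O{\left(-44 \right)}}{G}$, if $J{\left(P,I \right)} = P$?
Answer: $- \frac{97879829}{37555} \approx -2606.3$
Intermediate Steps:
$R = -148$ ($R = \frac{\left(-11 - 26\right) \left(1 + 11\right)}{3} = \frac{\left(-37\right) 12}{3} = \frac{1}{3} \left(-444\right) = -148$)
$O{\left(l \right)} = - 4 l^{2}$ ($O{\left(l \right)} = l^{2} \left(-4\right) = - 4 l^{2}$)
$G = \frac{185}{62}$ ($G = 3 + \frac{1}{-148 + 86} = 3 + \frac{1}{-62} = 3 - \frac{1}{62} = \frac{185}{62} \approx 2.9839$)
$- \frac{2237}{203} + \frac{O{\left(-44 \right)}}{G} = - \frac{2237}{203} + \frac{\left(-4\right) \left(-44\right)^{2}}{\frac{185}{62}} = \left(-2237\right) \frac{1}{203} + \left(-4\right) 1936 \cdot \frac{62}{185} = - \frac{2237}{203} - \frac{480128}{185} = - \frac{97879829}{37555}$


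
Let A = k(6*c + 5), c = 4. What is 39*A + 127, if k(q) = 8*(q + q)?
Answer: 18223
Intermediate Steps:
k(q) = 16*q (k(q) = 8*(2*q) = 16*q)
A = 464 (A = 16*(6*4 + 5) = 16*(24 + 5) = 16*29 = 464)
39*A + 127 = 39*464 + 127 = 18096 + 127 = 18223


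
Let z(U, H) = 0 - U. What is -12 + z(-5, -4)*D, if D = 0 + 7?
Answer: 23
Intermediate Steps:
D = 7
z(U, H) = -U
-12 + z(-5, -4)*D = -12 - 1*(-5)*7 = -12 + 5*7 = -12 + 35 = 23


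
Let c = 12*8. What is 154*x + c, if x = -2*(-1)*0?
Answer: 96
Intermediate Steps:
x = 0 (x = 2*0 = 0)
c = 96
154*x + c = 154*0 + 96 = 0 + 96 = 96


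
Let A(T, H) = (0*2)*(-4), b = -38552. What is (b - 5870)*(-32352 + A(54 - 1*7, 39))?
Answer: 1437140544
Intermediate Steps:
A(T, H) = 0 (A(T, H) = 0*(-4) = 0)
(b - 5870)*(-32352 + A(54 - 1*7, 39)) = (-38552 - 5870)*(-32352 + 0) = -44422*(-32352) = 1437140544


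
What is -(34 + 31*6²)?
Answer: -1150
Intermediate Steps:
-(34 + 31*6²) = -(34 + 31*36) = -(34 + 1116) = -1*1150 = -1150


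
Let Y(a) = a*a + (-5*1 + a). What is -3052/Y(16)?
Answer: -3052/267 ≈ -11.431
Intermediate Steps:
Y(a) = -5 + a + a² (Y(a) = a² + (-5 + a) = -5 + a + a²)
-3052/Y(16) = -3052/(-5 + 16 + 16²) = -3052/(-5 + 16 + 256) = -3052/267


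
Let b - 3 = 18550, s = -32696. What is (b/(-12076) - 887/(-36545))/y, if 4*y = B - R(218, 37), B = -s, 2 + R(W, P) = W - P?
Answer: -222435991/1195859878845 ≈ -0.00018601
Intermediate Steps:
R(W, P) = -2 + W - P (R(W, P) = -2 + (W - P) = -2 + W - P)
b = 18553 (b = 3 + 18550 = 18553)
B = 32696 (B = -1*(-32696) = 32696)
y = 32517/4 (y = (32696 - (-2 + 218 - 1*37))/4 = (32696 - (-2 + 218 - 37))/4 = (32696 - 1*179)/4 = (32696 - 179)/4 = (1/4)*32517 = 32517/4 ≈ 8129.3)
(b/(-12076) - 887/(-36545))/y = (18553/(-12076) - 887/(-36545))/(32517/4) = (18553*(-1/12076) - 887*(-1/36545))*(4/32517) = (-18553/12076 + 887/36545)*(4/32517) = -667307973/441317420*4/32517 = -222435991/1195859878845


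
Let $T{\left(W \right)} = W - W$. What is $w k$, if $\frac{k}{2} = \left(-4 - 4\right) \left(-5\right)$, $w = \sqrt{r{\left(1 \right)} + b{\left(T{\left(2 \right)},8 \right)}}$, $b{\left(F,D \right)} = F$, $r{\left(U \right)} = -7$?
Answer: $80 i \sqrt{7} \approx 211.66 i$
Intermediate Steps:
$T{\left(W \right)} = 0$
$w = i \sqrt{7}$ ($w = \sqrt{-7 + 0} = \sqrt{-7} = i \sqrt{7} \approx 2.6458 i$)
$k = 80$ ($k = 2 \left(-4 - 4\right) \left(-5\right) = 2 \left(\left(-8\right) \left(-5\right)\right) = 2 \cdot 40 = 80$)
$w k = i \sqrt{7} \cdot 80 = 80 i \sqrt{7}$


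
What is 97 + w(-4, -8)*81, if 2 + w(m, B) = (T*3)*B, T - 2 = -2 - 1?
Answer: 1879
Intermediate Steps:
T = -1 (T = 2 + (-2 - 1) = 2 - 3 = -1)
w(m, B) = -2 - 3*B (w(m, B) = -2 + (-1*3)*B = -2 - 3*B)
97 + w(-4, -8)*81 = 97 + (-2 - 3*(-8))*81 = 97 + (-2 + 24)*81 = 97 + 22*81 = 97 + 1782 = 1879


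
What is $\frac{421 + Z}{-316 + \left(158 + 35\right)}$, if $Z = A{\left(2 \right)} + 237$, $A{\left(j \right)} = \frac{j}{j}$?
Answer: $- \frac{659}{123} \approx -5.3577$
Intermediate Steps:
$A{\left(j \right)} = 1$
$Z = 238$ ($Z = 1 + 237 = 238$)
$\frac{421 + Z}{-316 + \left(158 + 35\right)} = \frac{421 + 238}{-316 + \left(158 + 35\right)} = \frac{659}{-316 + 193} = \frac{659}{-123} = 659 \left(- \frac{1}{123}\right) = - \frac{659}{123}$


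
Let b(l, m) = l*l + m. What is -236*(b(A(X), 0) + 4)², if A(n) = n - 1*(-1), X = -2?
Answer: -5900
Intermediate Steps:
A(n) = 1 + n (A(n) = n + 1 = 1 + n)
b(l, m) = m + l² (b(l, m) = l² + m = m + l²)
-236*(b(A(X), 0) + 4)² = -236*((0 + (1 - 2)²) + 4)² = -236*((0 + (-1)²) + 4)² = -236*((0 + 1) + 4)² = -236*(1 + 4)² = -236*5² = -236*25 = -5900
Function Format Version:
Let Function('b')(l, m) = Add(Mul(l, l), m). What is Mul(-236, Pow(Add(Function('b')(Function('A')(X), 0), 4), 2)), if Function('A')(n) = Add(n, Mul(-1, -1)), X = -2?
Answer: -5900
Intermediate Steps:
Function('A')(n) = Add(1, n) (Function('A')(n) = Add(n, 1) = Add(1, n))
Function('b')(l, m) = Add(m, Pow(l, 2)) (Function('b')(l, m) = Add(Pow(l, 2), m) = Add(m, Pow(l, 2)))
Mul(-236, Pow(Add(Function('b')(Function('A')(X), 0), 4), 2)) = Mul(-236, Pow(Add(Add(0, Pow(Add(1, -2), 2)), 4), 2)) = Mul(-236, Pow(Add(Add(0, Pow(-1, 2)), 4), 2)) = Mul(-236, Pow(Add(Add(0, 1), 4), 2)) = Mul(-236, Pow(Add(1, 4), 2)) = Mul(-236, Pow(5, 2)) = Mul(-236, 25) = -5900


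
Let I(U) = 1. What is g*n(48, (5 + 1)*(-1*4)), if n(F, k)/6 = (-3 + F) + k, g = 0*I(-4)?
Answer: 0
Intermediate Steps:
g = 0 (g = 0*1 = 0)
n(F, k) = -18 + 6*F + 6*k (n(F, k) = 6*((-3 + F) + k) = 6*(-3 + F + k) = -18 + 6*F + 6*k)
g*n(48, (5 + 1)*(-1*4)) = 0*(-18 + 6*48 + 6*((5 + 1)*(-1*4))) = 0*(-18 + 288 + 6*(6*(-4))) = 0*(-18 + 288 + 6*(-24)) = 0*(-18 + 288 - 144) = 0*126 = 0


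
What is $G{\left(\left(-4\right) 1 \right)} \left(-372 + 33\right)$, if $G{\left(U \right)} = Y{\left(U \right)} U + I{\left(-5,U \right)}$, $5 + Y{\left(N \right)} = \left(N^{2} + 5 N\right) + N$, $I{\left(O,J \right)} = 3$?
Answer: $-18645$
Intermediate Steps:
$Y{\left(N \right)} = -5 + N^{2} + 6 N$ ($Y{\left(N \right)} = -5 + \left(\left(N^{2} + 5 N\right) + N\right) = -5 + \left(N^{2} + 6 N\right) = -5 + N^{2} + 6 N$)
$G{\left(U \right)} = 3 + U \left(-5 + U^{2} + 6 U\right)$ ($G{\left(U \right)} = \left(-5 + U^{2} + 6 U\right) U + 3 = U \left(-5 + U^{2} + 6 U\right) + 3 = 3 + U \left(-5 + U^{2} + 6 U\right)$)
$G{\left(\left(-4\right) 1 \right)} \left(-372 + 33\right) = \left(3 + \left(-4\right) 1 \left(-5 + \left(\left(-4\right) 1\right)^{2} + 6 \left(\left(-4\right) 1\right)\right)\right) \left(-372 + 33\right) = \left(3 - 4 \left(-5 + \left(-4\right)^{2} + 6 \left(-4\right)\right)\right) \left(-339\right) = \left(3 - 4 \left(-5 + 16 - 24\right)\right) \left(-339\right) = \left(3 - -52\right) \left(-339\right) = \left(3 + 52\right) \left(-339\right) = 55 \left(-339\right) = -18645$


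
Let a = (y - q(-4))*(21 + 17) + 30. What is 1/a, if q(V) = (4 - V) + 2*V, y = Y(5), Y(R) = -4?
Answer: -1/122 ≈ -0.0081967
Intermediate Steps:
y = -4
q(V) = 4 + V
a = -122 (a = (-4 - (4 - 4))*(21 + 17) + 30 = (-4 - 1*0)*38 + 30 = (-4 + 0)*38 + 30 = -4*38 + 30 = -152 + 30 = -122)
1/a = 1/(-122) = -1/122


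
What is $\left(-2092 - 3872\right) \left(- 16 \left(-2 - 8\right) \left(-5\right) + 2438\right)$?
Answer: $-9769032$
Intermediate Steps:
$\left(-2092 - 3872\right) \left(- 16 \left(-2 - 8\right) \left(-5\right) + 2438\right) = - 5964 \left(\left(-16\right) \left(-10\right) \left(-5\right) + 2438\right) = - 5964 \left(160 \left(-5\right) + 2438\right) = - 5964 \left(-800 + 2438\right) = \left(-5964\right) 1638 = -9769032$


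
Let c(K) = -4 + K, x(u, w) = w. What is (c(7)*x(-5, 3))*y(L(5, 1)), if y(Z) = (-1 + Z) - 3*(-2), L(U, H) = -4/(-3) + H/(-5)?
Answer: 276/5 ≈ 55.200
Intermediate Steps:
L(U, H) = 4/3 - H/5 (L(U, H) = -4*(-1/3) + H*(-1/5) = 4/3 - H/5)
y(Z) = 5 + Z (y(Z) = (-1 + Z) + 6 = 5 + Z)
(c(7)*x(-5, 3))*y(L(5, 1)) = ((-4 + 7)*3)*(5 + (4/3 - 1/5*1)) = (3*3)*(5 + (4/3 - 1/5)) = 9*(5 + 17/15) = 9*(92/15) = 276/5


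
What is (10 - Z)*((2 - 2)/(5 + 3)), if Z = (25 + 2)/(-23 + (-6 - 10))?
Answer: 0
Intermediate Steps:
Z = -9/13 (Z = 27/(-23 - 16) = 27/(-39) = 27*(-1/39) = -9/13 ≈ -0.69231)
(10 - Z)*((2 - 2)/(5 + 3)) = (10 - 1*(-9/13))*((2 - 2)/(5 + 3)) = (10 + 9/13)*(0/8) = 139*(0*(⅛))/13 = (139/13)*0 = 0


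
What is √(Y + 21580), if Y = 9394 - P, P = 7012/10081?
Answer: √3147710412442/10081 ≈ 175.99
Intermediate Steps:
P = 7012/10081 (P = 7012*(1/10081) = 7012/10081 ≈ 0.69557)
Y = 94693902/10081 (Y = 9394 - 1*7012/10081 = 9394 - 7012/10081 = 94693902/10081 ≈ 9393.3)
√(Y + 21580) = √(94693902/10081 + 21580) = √(312241882/10081) = √3147710412442/10081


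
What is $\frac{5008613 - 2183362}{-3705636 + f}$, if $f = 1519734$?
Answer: $- \frac{2825251}{2185902} \approx -1.2925$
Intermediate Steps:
$\frac{5008613 - 2183362}{-3705636 + f} = \frac{5008613 - 2183362}{-3705636 + 1519734} = \frac{2825251}{-2185902} = 2825251 \left(- \frac{1}{2185902}\right) = - \frac{2825251}{2185902}$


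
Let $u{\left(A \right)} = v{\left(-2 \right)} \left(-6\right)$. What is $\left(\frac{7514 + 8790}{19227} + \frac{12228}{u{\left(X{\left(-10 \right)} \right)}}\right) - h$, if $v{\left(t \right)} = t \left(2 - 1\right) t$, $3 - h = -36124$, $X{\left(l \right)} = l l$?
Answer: $- \frac{1408787363}{38454} \approx -36636.0$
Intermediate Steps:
$X{\left(l \right)} = l^{2}$
$h = 36127$ ($h = 3 - -36124 = 3 + 36124 = 36127$)
$v{\left(t \right)} = t^{2}$ ($v{\left(t \right)} = t 1 t = t t = t^{2}$)
$u{\left(A \right)} = -24$ ($u{\left(A \right)} = \left(-2\right)^{2} \left(-6\right) = 4 \left(-6\right) = -24$)
$\left(\frac{7514 + 8790}{19227} + \frac{12228}{u{\left(X{\left(-10 \right)} \right)}}\right) - h = \left(\frac{7514 + 8790}{19227} + \frac{12228}{-24}\right) - 36127 = \left(16304 \cdot \frac{1}{19227} + 12228 \left(- \frac{1}{24}\right)\right) - 36127 = \left(\frac{16304}{19227} - \frac{1019}{2}\right) - 36127 = - \frac{19559705}{38454} - 36127 = - \frac{1408787363}{38454}$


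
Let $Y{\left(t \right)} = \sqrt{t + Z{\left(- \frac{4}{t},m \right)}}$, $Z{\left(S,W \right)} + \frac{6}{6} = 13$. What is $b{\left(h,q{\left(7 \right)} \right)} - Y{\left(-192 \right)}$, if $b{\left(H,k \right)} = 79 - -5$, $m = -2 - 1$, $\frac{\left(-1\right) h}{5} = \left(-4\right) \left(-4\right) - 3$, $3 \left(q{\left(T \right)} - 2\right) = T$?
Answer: $84 - 6 i \sqrt{5} \approx 84.0 - 13.416 i$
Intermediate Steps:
$q{\left(T \right)} = 2 + \frac{T}{3}$
$h = -65$ ($h = - 5 \left(\left(-4\right) \left(-4\right) - 3\right) = - 5 \left(16 - 3\right) = \left(-5\right) 13 = -65$)
$m = -3$
$b{\left(H,k \right)} = 84$ ($b{\left(H,k \right)} = 79 + 5 = 84$)
$Z{\left(S,W \right)} = 12$ ($Z{\left(S,W \right)} = -1 + 13 = 12$)
$Y{\left(t \right)} = \sqrt{12 + t}$ ($Y{\left(t \right)} = \sqrt{t + 12} = \sqrt{12 + t}$)
$b{\left(h,q{\left(7 \right)} \right)} - Y{\left(-192 \right)} = 84 - \sqrt{12 - 192} = 84 - \sqrt{-180} = 84 - 6 i \sqrt{5}$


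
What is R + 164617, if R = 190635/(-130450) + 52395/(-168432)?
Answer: 120563942450091/732398480 ≈ 1.6462e+5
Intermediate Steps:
R = -1298132069/732398480 (R = 190635*(-1/130450) + 52395*(-1/168432) = -38127/26090 - 17465/56144 = -1298132069/732398480 ≈ -1.7724)
R + 164617 = -1298132069/732398480 + 164617 = 120563942450091/732398480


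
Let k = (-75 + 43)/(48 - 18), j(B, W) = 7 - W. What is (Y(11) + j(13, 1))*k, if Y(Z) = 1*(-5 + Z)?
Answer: -64/5 ≈ -12.800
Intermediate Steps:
Y(Z) = -5 + Z
k = -16/15 (k = -32/30 = -32*1/30 = -16/15 ≈ -1.0667)
(Y(11) + j(13, 1))*k = ((-5 + 11) + (7 - 1*1))*(-16/15) = (6 + (7 - 1))*(-16/15) = (6 + 6)*(-16/15) = 12*(-16/15) = -64/5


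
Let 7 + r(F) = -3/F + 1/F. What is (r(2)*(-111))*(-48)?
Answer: -42624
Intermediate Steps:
r(F) = -7 - 2/F (r(F) = -7 + (-3/F + 1/F) = -7 - 2/F)
(r(2)*(-111))*(-48) = ((-7 - 2/2)*(-111))*(-48) = ((-7 - 2*½)*(-111))*(-48) = ((-7 - 1)*(-111))*(-48) = -8*(-111)*(-48) = 888*(-48) = -42624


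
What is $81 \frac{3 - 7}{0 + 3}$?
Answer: $-108$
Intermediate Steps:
$81 \frac{3 - 7}{0 + 3} = 81 \left(- \frac{4}{3}\right) = -108$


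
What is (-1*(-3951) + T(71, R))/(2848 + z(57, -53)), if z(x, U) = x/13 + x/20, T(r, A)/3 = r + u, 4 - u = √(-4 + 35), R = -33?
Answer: 1085760/742361 - 780*√31/742361 ≈ 1.4567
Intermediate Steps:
u = 4 - √31 (u = 4 - √(-4 + 35) = 4 - √31 ≈ -1.5678)
T(r, A) = 12 - 3*√31 + 3*r (T(r, A) = 3*(r + (4 - √31)) = 3*(4 + r - √31) = 12 - 3*√31 + 3*r)
z(x, U) = 33*x/260 (z(x, U) = x*(1/13) + x*(1/20) = x/13 + x/20 = 33*x/260)
(-1*(-3951) + T(71, R))/(2848 + z(57, -53)) = (-1*(-3951) + (12 - 3*√31 + 3*71))/(2848 + (33/260)*57) = (3951 + (12 - 3*√31 + 213))/(2848 + 1881/260) = (3951 + (225 - 3*√31))/(742361/260) = (4176 - 3*√31)*(260/742361) = 1085760/742361 - 780*√31/742361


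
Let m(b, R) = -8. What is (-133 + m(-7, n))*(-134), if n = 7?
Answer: 18894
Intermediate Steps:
(-133 + m(-7, n))*(-134) = (-133 - 8)*(-134) = -141*(-134) = 18894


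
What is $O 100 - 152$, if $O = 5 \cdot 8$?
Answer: $3848$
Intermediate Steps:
$O = 40$
$O 100 - 152 = 40 \cdot 100 - 152 = 4000 - 152 = 3848$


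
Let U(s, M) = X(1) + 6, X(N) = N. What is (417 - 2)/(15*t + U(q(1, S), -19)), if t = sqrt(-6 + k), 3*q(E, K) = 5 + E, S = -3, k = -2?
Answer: 2905/1849 - 12450*I*sqrt(2)/1849 ≈ 1.5711 - 9.5224*I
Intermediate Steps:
q(E, K) = 5/3 + E/3 (q(E, K) = (5 + E)/3 = 5/3 + E/3)
U(s, M) = 7 (U(s, M) = 1 + 6 = 7)
t = 2*I*sqrt(2) (t = sqrt(-6 - 2) = sqrt(-8) = 2*I*sqrt(2) ≈ 2.8284*I)
(417 - 2)/(15*t + U(q(1, S), -19)) = (417 - 2)/(15*(2*I*sqrt(2)) + 7) = 415/(30*I*sqrt(2) + 7) = 415/(7 + 30*I*sqrt(2))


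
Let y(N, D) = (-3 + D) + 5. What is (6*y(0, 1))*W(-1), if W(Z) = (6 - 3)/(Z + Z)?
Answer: -27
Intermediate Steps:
W(Z) = 3/(2*Z) (W(Z) = 3/((2*Z)) = 3*(1/(2*Z)) = 3/(2*Z))
y(N, D) = 2 + D
(6*y(0, 1))*W(-1) = (6*(2 + 1))*((3/2)/(-1)) = (6*3)*((3/2)*(-1)) = 18*(-3/2) = -27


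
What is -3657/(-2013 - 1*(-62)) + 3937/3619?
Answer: 20915770/7060669 ≈ 2.9623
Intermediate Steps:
-3657/(-2013 - 1*(-62)) + 3937/3619 = -3657/(-2013 + 62) + 3937*(1/3619) = -3657/(-1951) + 3937/3619 = -3657*(-1/1951) + 3937/3619 = 3657/1951 + 3937/3619 = 20915770/7060669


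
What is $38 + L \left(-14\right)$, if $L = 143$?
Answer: $-1964$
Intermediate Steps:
$38 + L \left(-14\right) = 38 + 143 \left(-14\right) = 38 - 2002 = -1964$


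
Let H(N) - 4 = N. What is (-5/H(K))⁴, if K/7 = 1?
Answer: 625/14641 ≈ 0.042688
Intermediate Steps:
K = 7 (K = 7*1 = 7)
H(N) = 4 + N
(-5/H(K))⁴ = (-5/(4 + 7))⁴ = (-5/11)⁴ = 625/14641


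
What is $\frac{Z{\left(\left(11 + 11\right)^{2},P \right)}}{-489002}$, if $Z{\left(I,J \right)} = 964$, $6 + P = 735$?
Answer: $- \frac{482}{244501} \approx -0.0019714$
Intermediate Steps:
$P = 729$ ($P = -6 + 735 = 729$)
$\frac{Z{\left(\left(11 + 11\right)^{2},P \right)}}{-489002} = \frac{964}{-489002} = 964 \left(- \frac{1}{489002}\right) = - \frac{482}{244501}$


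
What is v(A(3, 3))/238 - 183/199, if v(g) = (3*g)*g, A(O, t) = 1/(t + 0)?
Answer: -130463/142086 ≈ -0.91820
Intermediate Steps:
A(O, t) = 1/t
v(g) = 3*g**2
v(A(3, 3))/238 - 183/199 = (3*(1/3)**2)/238 - 183/199 = (3*(1/3)**2)*(1/238) - 183*1/199 = (3*(1/9))*(1/238) - 183/199 = (1/3)*(1/238) - 183/199 = 1/714 - 183/199 = -130463/142086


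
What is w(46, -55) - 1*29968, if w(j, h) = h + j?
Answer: -29977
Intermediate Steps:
w(46, -55) - 1*29968 = (-55 + 46) - 1*29968 = -9 - 29968 = -29977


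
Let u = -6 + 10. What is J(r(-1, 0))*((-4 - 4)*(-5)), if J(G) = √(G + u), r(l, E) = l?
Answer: 40*√3 ≈ 69.282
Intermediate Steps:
u = 4
J(G) = √(4 + G) (J(G) = √(G + 4) = √(4 + G))
J(r(-1, 0))*((-4 - 4)*(-5)) = √(4 - 1)*((-4 - 4)*(-5)) = √3*(-8*(-5)) = √3*40 = 40*√3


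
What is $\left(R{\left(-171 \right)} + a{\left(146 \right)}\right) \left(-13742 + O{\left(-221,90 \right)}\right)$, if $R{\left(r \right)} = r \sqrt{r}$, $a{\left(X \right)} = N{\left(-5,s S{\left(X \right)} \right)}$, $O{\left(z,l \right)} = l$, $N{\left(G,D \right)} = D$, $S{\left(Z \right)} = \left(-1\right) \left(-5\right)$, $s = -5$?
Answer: $341300 + 7003476 i \sqrt{19} \approx 3.413 \cdot 10^{5} + 3.0527 \cdot 10^{7} i$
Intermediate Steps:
$S{\left(Z \right)} = 5$
$a{\left(X \right)} = -25$ ($a{\left(X \right)} = \left(-5\right) 5 = -25$)
$R{\left(r \right)} = r^{\frac{3}{2}}$
$\left(R{\left(-171 \right)} + a{\left(146 \right)}\right) \left(-13742 + O{\left(-221,90 \right)}\right) = \left(\left(-171\right)^{\frac{3}{2}} - 25\right) \left(-13742 + 90\right) = \left(- 513 i \sqrt{19} - 25\right) \left(-13652\right) = \left(-25 - 513 i \sqrt{19}\right) \left(-13652\right) = 341300 + 7003476 i \sqrt{19}$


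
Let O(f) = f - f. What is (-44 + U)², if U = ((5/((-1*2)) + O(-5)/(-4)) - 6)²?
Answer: 12769/16 ≈ 798.06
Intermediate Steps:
O(f) = 0
U = 289/4 (U = ((5/((-1*2)) + 0/(-4)) - 6)² = ((5/(-2) + 0*(-¼)) - 6)² = ((5*(-½) + 0) - 6)² = ((-5/2 + 0) - 6)² = (-5/2 - 6)² = (-17/2)² = 289/4 ≈ 72.250)
(-44 + U)² = (-44 + 289/4)² = (113/4)² = 12769/16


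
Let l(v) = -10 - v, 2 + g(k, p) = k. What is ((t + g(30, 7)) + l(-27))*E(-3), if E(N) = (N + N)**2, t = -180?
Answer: -4860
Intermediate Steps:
g(k, p) = -2 + k
E(N) = 4*N**2 (E(N) = (2*N)**2 = 4*N**2)
((t + g(30, 7)) + l(-27))*E(-3) = ((-180 + (-2 + 30)) + (-10 - 1*(-27)))*(4*(-3)**2) = ((-180 + 28) + (-10 + 27))*(4*9) = (-152 + 17)*36 = -135*36 = -4860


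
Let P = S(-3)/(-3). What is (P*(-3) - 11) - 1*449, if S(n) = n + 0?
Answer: -463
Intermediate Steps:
S(n) = n
P = 1 (P = -3/(-3) = -3*(-1/3) = 1)
(P*(-3) - 11) - 1*449 = (1*(-3) - 11) - 1*449 = (-3 - 11) - 449 = -14 - 449 = -463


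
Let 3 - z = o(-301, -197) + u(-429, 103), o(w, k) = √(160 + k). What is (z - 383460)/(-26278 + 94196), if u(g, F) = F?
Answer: -191780/33959 - I*√37/67918 ≈ -5.6474 - 8.956e-5*I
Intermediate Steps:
z = -100 - I*√37 (z = 3 - (√(160 - 197) + 103) = 3 - (√(-37) + 103) = 3 - (I*√37 + 103) = 3 - (103 + I*√37) = 3 + (-103 - I*√37) = -100 - I*√37 ≈ -100.0 - 6.0828*I)
(z - 383460)/(-26278 + 94196) = ((-100 - I*√37) - 383460)/(-26278 + 94196) = (-383560 - I*√37)/67918 = (-383560 - I*√37)*(1/67918) = -191780/33959 - I*√37/67918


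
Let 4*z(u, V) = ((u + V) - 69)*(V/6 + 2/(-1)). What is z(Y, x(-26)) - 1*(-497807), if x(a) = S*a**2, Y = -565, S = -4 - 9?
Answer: 11857621/3 ≈ 3.9525e+6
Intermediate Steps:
S = -13
x(a) = -13*a**2
z(u, V) = (-2 + V/6)*(-69 + V + u)/4 (z(u, V) = (((u + V) - 69)*(V/6 + 2/(-1)))/4 = (((V + u) - 69)*(V*(1/6) + 2*(-1)))/4 = ((-69 + V + u)*(V/6 - 2))/4 = ((-69 + V + u)*(-2 + V/6))/4 = ((-2 + V/6)*(-69 + V + u))/4 = (-2 + V/6)*(-69 + V + u)/4)
z(Y, x(-26)) - 1*(-497807) = (69/2 - (-351)*(-26)**2/8 - 1/2*(-565) + (-13*(-26)**2)**2/24 + (1/24)*(-13*(-26)**2)*(-565)) - 1*(-497807) = (69/2 - (-351)*676/8 + 565/2 + (-13*676)**2/24 + (1/24)*(-13*676)*(-565)) + 497807 = (69/2 - 27/8*(-8788) + 565/2 + (1/24)*(-8788)**2 + (1/24)*(-8788)*(-565)) + 497807 = (69/2 + 59319/2 + 565/2 + (1/24)*77228944 + 1241305/6) + 497807 = (69/2 + 59319/2 + 565/2 + 9653618/3 + 1241305/6) + 497807 = 10364200/3 + 497807 = 11857621/3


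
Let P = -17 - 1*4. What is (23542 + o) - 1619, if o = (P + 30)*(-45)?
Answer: 21518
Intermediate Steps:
P = -21 (P = -17 - 4 = -21)
o = -405 (o = (-21 + 30)*(-45) = 9*(-45) = -405)
(23542 + o) - 1619 = (23542 - 405) - 1619 = 23137 - 1619 = 21518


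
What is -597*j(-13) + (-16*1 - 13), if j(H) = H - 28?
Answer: 24448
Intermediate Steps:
j(H) = -28 + H
-597*j(-13) + (-16*1 - 13) = -597*(-28 - 13) + (-16*1 - 13) = -597*(-41) + (-16 - 13) = 24477 - 29 = 24448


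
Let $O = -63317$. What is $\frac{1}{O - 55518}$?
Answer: $- \frac{1}{118835} \approx -8.415 \cdot 10^{-6}$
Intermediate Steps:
$\frac{1}{O - 55518} = \frac{1}{-63317 - 55518} = \frac{1}{-118835} = - \frac{1}{118835}$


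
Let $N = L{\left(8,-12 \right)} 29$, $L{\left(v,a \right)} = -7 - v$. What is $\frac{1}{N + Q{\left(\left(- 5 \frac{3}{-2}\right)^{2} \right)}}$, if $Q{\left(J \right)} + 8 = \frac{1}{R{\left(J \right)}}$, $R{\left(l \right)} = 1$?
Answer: $- \frac{1}{442} \approx -0.0022624$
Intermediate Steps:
$Q{\left(J \right)} = -7$ ($Q{\left(J \right)} = -8 + 1^{-1} = -8 + 1 = -7$)
$N = -435$ ($N = \left(-7 - 8\right) 29 = \left(-15\right) 29 = -435$)
$\frac{1}{N + Q{\left(\left(- 5 \frac{3}{-2}\right)^{2} \right)}} = \frac{1}{-435 - 7} = \frac{1}{-442} = - \frac{1}{442}$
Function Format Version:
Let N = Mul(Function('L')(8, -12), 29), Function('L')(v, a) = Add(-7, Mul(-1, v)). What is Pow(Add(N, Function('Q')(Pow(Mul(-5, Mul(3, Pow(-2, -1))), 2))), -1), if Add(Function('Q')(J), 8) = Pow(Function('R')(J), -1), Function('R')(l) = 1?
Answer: Rational(-1, 442) ≈ -0.0022624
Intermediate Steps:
Function('Q')(J) = -7 (Function('Q')(J) = Add(-8, Pow(1, -1)) = Add(-8, 1) = -7)
N = -435 (N = Mul(Add(-7, Mul(-1, 8)), 29) = Mul(Add(-7, -8), 29) = Mul(-15, 29) = -435)
Pow(Add(N, Function('Q')(Pow(Mul(-5, Mul(3, Pow(-2, -1))), 2))), -1) = Pow(Add(-435, -7), -1) = Pow(-442, -1) = Rational(-1, 442)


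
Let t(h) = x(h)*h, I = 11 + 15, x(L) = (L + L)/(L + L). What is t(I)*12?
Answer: 312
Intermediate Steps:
x(L) = 1 (x(L) = (2*L)/((2*L)) = (2*L)*(1/(2*L)) = 1)
I = 26
t(h) = h (t(h) = 1*h = h)
t(I)*12 = 26*12 = 312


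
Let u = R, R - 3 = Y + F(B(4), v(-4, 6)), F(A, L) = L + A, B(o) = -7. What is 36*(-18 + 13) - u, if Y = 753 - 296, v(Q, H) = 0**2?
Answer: -633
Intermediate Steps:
v(Q, H) = 0
F(A, L) = A + L
Y = 457
R = 453 (R = 3 + (457 + (-7 + 0)) = 3 + (457 - 7) = 3 + 450 = 453)
u = 453
36*(-18 + 13) - u = 36*(-18 + 13) - 1*453 = 36*(-5) - 453 = -180 - 453 = -633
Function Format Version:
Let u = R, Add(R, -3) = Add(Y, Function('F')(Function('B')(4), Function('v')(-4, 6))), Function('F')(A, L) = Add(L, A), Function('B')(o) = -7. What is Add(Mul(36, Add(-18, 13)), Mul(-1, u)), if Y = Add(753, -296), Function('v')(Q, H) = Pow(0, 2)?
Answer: -633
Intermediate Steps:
Function('v')(Q, H) = 0
Function('F')(A, L) = Add(A, L)
Y = 457
R = 453 (R = Add(3, Add(457, Add(-7, 0))) = Add(3, Add(457, -7)) = Add(3, 450) = 453)
u = 453
Add(Mul(36, Add(-18, 13)), Mul(-1, u)) = Add(Mul(36, Add(-18, 13)), Mul(-1, 453)) = Add(Mul(36, -5), -453) = Add(-180, -453) = -633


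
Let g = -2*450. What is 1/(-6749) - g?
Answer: 6074099/6749 ≈ 900.00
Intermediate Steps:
g = -900
1/(-6749) - g = 1/(-6749) - 1*(-900) = -1/6749 + 900 = 6074099/6749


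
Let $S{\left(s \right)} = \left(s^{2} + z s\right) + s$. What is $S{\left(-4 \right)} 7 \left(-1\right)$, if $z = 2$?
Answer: $-28$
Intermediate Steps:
$S{\left(s \right)} = s^{2} + 3 s$ ($S{\left(s \right)} = \left(s^{2} + 2 s\right) + s = s^{2} + 3 s$)
$S{\left(-4 \right)} 7 \left(-1\right) = - 4 \left(3 - 4\right) 7 \left(-1\right) = \left(-4\right) \left(-1\right) 7 \left(-1\right) = 4 \cdot 7 \left(-1\right) = 28 \left(-1\right) = -28$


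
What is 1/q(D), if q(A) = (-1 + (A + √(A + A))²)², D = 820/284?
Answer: 58839526552933079/68899468216874724 - 172154863511435*√29110/34449734108437362 ≈ 0.0013730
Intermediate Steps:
D = 205/71 (D = 820*(1/284) = 205/71 ≈ 2.8873)
q(A) = (-1 + (A + √2*√A)²)² (q(A) = (-1 + (A + √(2*A))²)² = (-1 + (A + √2*√A)²)²)
1/q(D) = 1/((-1 + (205/71 + √2*√(205/71))²)²) = 1/((-1 + (205/71 + √2*(√14555/71))²)²) = 1/((-1 + (205/71 + √29110/71)²)²) = (-1 + (205/71 + √29110/71)²)⁻²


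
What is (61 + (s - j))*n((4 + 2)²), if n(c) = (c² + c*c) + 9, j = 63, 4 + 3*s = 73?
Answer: 54621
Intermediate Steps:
s = 23 (s = -4/3 + (⅓)*73 = -4/3 + 73/3 = 23)
n(c) = 9 + 2*c² (n(c) = (c² + c²) + 9 = 2*c² + 9 = 9 + 2*c²)
(61 + (s - j))*n((4 + 2)²) = (61 + (23 - 1*63))*(9 + 2*((4 + 2)²)²) = (61 + (23 - 63))*(9 + 2*(6²)²) = (61 - 40)*(9 + 2*36²) = 21*(9 + 2*1296) = 21*(9 + 2592) = 21*2601 = 54621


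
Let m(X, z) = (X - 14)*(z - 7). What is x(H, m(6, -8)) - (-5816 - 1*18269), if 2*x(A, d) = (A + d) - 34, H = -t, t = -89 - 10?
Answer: 48355/2 ≈ 24178.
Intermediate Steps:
m(X, z) = (-14 + X)*(-7 + z)
t = -99
H = 99 (H = -1*(-99) = 99)
x(A, d) = -17 + A/2 + d/2 (x(A, d) = ((A + d) - 34)/2 = (-34 + A + d)/2 = -17 + A/2 + d/2)
x(H, m(6, -8)) - (-5816 - 1*18269) = (-17 + (½)*99 + (98 - 14*(-8) - 7*6 + 6*(-8))/2) - (-5816 - 1*18269) = (-17 + 99/2 + (98 + 112 - 42 - 48)/2) - (-5816 - 18269) = (-17 + 99/2 + (½)*120) - 1*(-24085) = (-17 + 99/2 + 60) + 24085 = 185/2 + 24085 = 48355/2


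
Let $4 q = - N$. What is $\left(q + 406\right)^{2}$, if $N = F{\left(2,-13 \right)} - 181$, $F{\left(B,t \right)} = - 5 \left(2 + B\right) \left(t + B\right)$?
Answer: $\frac{2512225}{16} \approx 1.5701 \cdot 10^{5}$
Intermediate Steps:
$F{\left(B,t \right)} = \left(-10 - 5 B\right) \left(B + t\right)$
$N = 39$ ($N = \left(\left(-10\right) 2 - -130 - 5 \cdot 2^{2} - 10 \left(-13\right)\right) - 181 = \left(-20 + 130 - 20 + 130\right) - 181 = 220 - 181 = 39$)
$q = - \frac{39}{4}$ ($q = \frac{\left(-1\right) 39}{4} = \frac{1}{4} \left(-39\right) = - \frac{39}{4} \approx -9.75$)
$\left(q + 406\right)^{2} = \left(- \frac{39}{4} + 406\right)^{2} = \left(\frac{1585}{4}\right)^{2} = \frac{2512225}{16}$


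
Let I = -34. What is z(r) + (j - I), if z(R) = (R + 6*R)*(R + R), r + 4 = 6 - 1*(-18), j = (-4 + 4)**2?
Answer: 5634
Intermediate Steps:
j = 0 (j = 0**2 = 0)
r = 20 (r = -4 + (6 - 1*(-18)) = -4 + (6 + 18) = -4 + 24 = 20)
z(R) = 14*R**2 (z(R) = (7*R)*(2*R) = 14*R**2)
z(r) + (j - I) = 14*20**2 + (0 - 1*(-34)) = 14*400 + (0 + 34) = 5600 + 34 = 5634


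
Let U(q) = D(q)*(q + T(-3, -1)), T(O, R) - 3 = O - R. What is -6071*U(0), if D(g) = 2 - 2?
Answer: 0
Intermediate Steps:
D(g) = 0
T(O, R) = 3 + O - R (T(O, R) = 3 + (O - R) = 3 + O - R)
U(q) = 0 (U(q) = 0*(q + (3 - 3 - 1*(-1))) = 0*(q + (3 - 3 + 1)) = 0*(q + 1) = 0*(1 + q) = 0)
-6071*U(0) = -6071*0 = 0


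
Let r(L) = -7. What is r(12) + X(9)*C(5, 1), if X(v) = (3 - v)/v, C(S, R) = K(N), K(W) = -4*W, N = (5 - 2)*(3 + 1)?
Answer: 25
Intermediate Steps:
N = 12 (N = 3*4 = 12)
C(S, R) = -48 (C(S, R) = -4*12 = -48)
X(v) = (3 - v)/v
r(12) + X(9)*C(5, 1) = -7 + ((3 - 1*9)/9)*(-48) = -7 + ((3 - 9)/9)*(-48) = -7 + ((⅑)*(-6))*(-48) = -7 - ⅔*(-48) = -7 + 32 = 25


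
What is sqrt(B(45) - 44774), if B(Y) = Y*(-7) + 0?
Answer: I*sqrt(45089) ≈ 212.34*I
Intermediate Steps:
B(Y) = -7*Y (B(Y) = -7*Y + 0 = -7*Y)
sqrt(B(45) - 44774) = sqrt(-7*45 - 44774) = sqrt(-315 - 44774) = sqrt(-45089) = I*sqrt(45089)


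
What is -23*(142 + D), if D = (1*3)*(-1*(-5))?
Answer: -3611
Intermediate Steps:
D = 15 (D = 3*5 = 15)
-23*(142 + D) = -23*(142 + 15) = -23*157 = -3611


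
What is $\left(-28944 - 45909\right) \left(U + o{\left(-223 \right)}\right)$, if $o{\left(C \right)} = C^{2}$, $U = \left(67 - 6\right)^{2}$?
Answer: $-4000892850$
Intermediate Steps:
$U = 3721$ ($U = 61^{2} = 3721$)
$\left(-28944 - 45909\right) \left(U + o{\left(-223 \right)}\right) = \left(-28944 - 45909\right) \left(3721 + \left(-223\right)^{2}\right) = - 74853 \left(3721 + 49729\right) = \left(-74853\right) 53450 = -4000892850$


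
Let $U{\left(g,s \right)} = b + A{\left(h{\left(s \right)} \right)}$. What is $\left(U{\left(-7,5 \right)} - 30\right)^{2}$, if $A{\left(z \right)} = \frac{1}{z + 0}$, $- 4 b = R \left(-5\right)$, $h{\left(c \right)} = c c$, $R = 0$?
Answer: $\frac{561001}{625} \approx 897.6$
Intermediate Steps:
$h{\left(c \right)} = c^{2}$
$b = 0$ ($b = - \frac{0 \left(-5\right)}{4} = \left(- \frac{1}{4}\right) 0 = 0$)
$A{\left(z \right)} = \frac{1}{z}$
$U{\left(g,s \right)} = \frac{1}{s^{2}}$ ($U{\left(g,s \right)} = 0 + \frac{1}{s^{2}} = \frac{1}{s^{2}}$)
$\left(U{\left(-7,5 \right)} - 30\right)^{2} = \left(\frac{1}{25} - 30\right)^{2} = \left(- \frac{749}{25}\right)^{2} = \frac{561001}{625}$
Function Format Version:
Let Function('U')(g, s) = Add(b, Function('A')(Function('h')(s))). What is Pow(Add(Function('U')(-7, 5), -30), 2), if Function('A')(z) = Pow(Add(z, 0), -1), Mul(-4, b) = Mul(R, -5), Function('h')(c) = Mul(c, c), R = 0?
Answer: Rational(561001, 625) ≈ 897.60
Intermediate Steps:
Function('h')(c) = Pow(c, 2)
b = 0 (b = Mul(Rational(-1, 4), Mul(0, -5)) = Mul(Rational(-1, 4), 0) = 0)
Function('A')(z) = Pow(z, -1)
Function('U')(g, s) = Pow(s, -2) (Function('U')(g, s) = Add(0, Pow(Pow(s, 2), -1)) = Add(0, Pow(s, -2)) = Pow(s, -2))
Pow(Add(Function('U')(-7, 5), -30), 2) = Pow(Add(Pow(5, -2), -30), 2) = Pow(Add(Rational(1, 25), -30), 2) = Pow(Rational(-749, 25), 2) = Rational(561001, 625)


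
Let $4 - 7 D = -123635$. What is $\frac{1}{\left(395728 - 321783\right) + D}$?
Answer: $\frac{7}{641254} \approx 1.0916 \cdot 10^{-5}$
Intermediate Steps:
$D = \frac{123639}{7}$ ($D = \frac{4}{7} - - \frac{123635}{7} = \frac{4}{7} + \frac{123635}{7} = \frac{123639}{7} \approx 17663.0$)
$\frac{1}{\left(395728 - 321783\right) + D} = \frac{1}{\left(395728 - 321783\right) + \frac{123639}{7}} = \frac{1}{73945 + \frac{123639}{7}} = \frac{1}{\frac{641254}{7}} = \frac{7}{641254}$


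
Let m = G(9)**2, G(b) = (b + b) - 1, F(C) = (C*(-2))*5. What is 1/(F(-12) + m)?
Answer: 1/409 ≈ 0.0024450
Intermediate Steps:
F(C) = -10*C (F(C) = -2*C*5 = -10*C)
G(b) = -1 + 2*b (G(b) = 2*b - 1 = -1 + 2*b)
m = 289 (m = (-1 + 2*9)**2 = (-1 + 18)**2 = 17**2 = 289)
1/(F(-12) + m) = 1/(-10*(-12) + 289) = 1/(120 + 289) = 1/409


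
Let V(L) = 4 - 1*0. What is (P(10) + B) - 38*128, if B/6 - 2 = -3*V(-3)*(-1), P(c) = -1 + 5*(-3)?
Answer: -4796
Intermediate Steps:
V(L) = 4 (V(L) = 4 + 0 = 4)
P(c) = -16 (P(c) = -1 - 15 = -16)
B = 84 (B = 12 + 6*(-3*4*(-1)) = 12 + 6*(-12*(-1)) = 12 + 6*12 = 12 + 72 = 84)
(P(10) + B) - 38*128 = (-16 + 84) - 38*128 = 68 - 4864 = -4796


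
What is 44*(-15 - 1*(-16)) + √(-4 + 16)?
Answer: 44 + 2*√3 ≈ 47.464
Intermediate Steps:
44*(-15 - 1*(-16)) + √(-4 + 16) = 44*(-15 + 16) + √12 = 44*1 + 2*√3 = 44 + 2*√3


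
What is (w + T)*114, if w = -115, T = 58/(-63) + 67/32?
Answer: -4360025/336 ≈ -12976.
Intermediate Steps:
T = 2365/2016 (T = 58*(-1/63) + 67*(1/32) = -58/63 + 67/32 = 2365/2016 ≈ 1.1731)
(w + T)*114 = (-115 + 2365/2016)*114 = -229475/2016*114 = -4360025/336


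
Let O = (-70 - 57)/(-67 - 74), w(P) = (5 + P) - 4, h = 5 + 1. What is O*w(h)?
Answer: 889/141 ≈ 6.3050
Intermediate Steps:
h = 6
w(P) = 1 + P
O = 127/141 (O = -127/(-141) = -127*(-1/141) = 127/141 ≈ 0.90071)
O*w(h) = 127*(1 + 6)/141 = (127/141)*7 = 889/141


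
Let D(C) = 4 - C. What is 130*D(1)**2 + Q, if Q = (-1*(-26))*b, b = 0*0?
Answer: 1170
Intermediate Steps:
b = 0
Q = 0 (Q = -1*(-26)*0 = 26*0 = 0)
130*D(1)**2 + Q = 130*(4 - 1*1)**2 + 0 = 130*(4 - 1)**2 + 0 = 130*3**2 + 0 = 130*9 + 0 = 1170 + 0 = 1170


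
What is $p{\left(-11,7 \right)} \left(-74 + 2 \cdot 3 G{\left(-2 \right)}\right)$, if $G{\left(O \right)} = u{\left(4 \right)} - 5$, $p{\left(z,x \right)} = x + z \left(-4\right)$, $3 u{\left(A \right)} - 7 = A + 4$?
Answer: $-3774$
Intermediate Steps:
$u{\left(A \right)} = \frac{11}{3} + \frac{A}{3}$ ($u{\left(A \right)} = \frac{7}{3} + \frac{A + 4}{3} = \frac{7}{3} + \frac{4 + A}{3} = \frac{7}{3} + \left(\frac{4}{3} + \frac{A}{3}\right) = \frac{11}{3} + \frac{A}{3}$)
$p{\left(z,x \right)} = x - 4 z$
$G{\left(O \right)} = 0$ ($G{\left(O \right)} = \left(\frac{11}{3} + \frac{1}{3} \cdot 4\right) - 5 = \left(\frac{11}{3} + \frac{4}{3}\right) - 5 = 5 - 5 = 0$)
$p{\left(-11,7 \right)} \left(-74 + 2 \cdot 3 G{\left(-2 \right)}\right) = \left(7 - -44\right) \left(-74 + 2 \cdot 3 \cdot 0\right) = \left(7 + 44\right) \left(-74 + 6 \cdot 0\right) = 51 \left(-74 + 0\right) = 51 \left(-74\right) = -3774$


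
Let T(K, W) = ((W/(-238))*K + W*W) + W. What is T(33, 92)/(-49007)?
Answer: -1016646/5831833 ≈ -0.17433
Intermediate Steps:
T(K, W) = W + W**2 - K*W/238 (T(K, W) = ((W*(-1/238))*K + W**2) + W = ((-W/238)*K + W**2) + W = (-K*W/238 + W**2) + W = (W**2 - K*W/238) + W = W + W**2 - K*W/238)
T(33, 92)/(-49007) = ((1/238)*92*(238 - 1*33 + 238*92))/(-49007) = ((1/238)*92*(238 - 33 + 21896))*(-1/49007) = ((1/238)*92*22101)*(-1/49007) = (1016646/119)*(-1/49007) = -1016646/5831833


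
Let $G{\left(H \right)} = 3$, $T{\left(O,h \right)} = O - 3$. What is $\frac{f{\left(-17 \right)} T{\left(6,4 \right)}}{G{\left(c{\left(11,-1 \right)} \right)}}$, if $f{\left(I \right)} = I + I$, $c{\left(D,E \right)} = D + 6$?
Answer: $-34$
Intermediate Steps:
$T{\left(O,h \right)} = -3 + O$
$c{\left(D,E \right)} = 6 + D$
$f{\left(I \right)} = 2 I$
$\frac{f{\left(-17 \right)} T{\left(6,4 \right)}}{G{\left(c{\left(11,-1 \right)} \right)}} = \frac{2 \left(-17\right) \left(-3 + 6\right)}{3} = \left(-34\right) 3 \cdot \frac{1}{3} = \left(-102\right) \frac{1}{3} = -34$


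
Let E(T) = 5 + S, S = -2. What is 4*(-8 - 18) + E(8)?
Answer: -101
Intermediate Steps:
E(T) = 3 (E(T) = 5 - 2 = 3)
4*(-8 - 18) + E(8) = 4*(-8 - 18) + 3 = 4*(-26) + 3 = -104 + 3 = -101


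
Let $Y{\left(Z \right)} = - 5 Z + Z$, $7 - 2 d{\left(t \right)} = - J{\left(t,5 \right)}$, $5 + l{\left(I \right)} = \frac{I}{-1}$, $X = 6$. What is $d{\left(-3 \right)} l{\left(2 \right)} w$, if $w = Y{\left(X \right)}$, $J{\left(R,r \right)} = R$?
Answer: $336$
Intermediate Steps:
$l{\left(I \right)} = -5 - I$ ($l{\left(I \right)} = -5 + \frac{I}{-1} = -5 + I \left(-1\right) = -5 - I$)
$d{\left(t \right)} = \frac{7}{2} + \frac{t}{2}$ ($d{\left(t \right)} = \frac{7}{2} - \frac{\left(-1\right) t}{2} = \frac{7}{2} + \frac{t}{2}$)
$Y{\left(Z \right)} = - 4 Z$
$w = -24$ ($w = \left(-4\right) 6 = -24$)
$d{\left(-3 \right)} l{\left(2 \right)} w = \left(\frac{7}{2} + \frac{1}{2} \left(-3\right)\right) \left(-5 - 2\right) \left(-24\right) = \left(\frac{7}{2} - \frac{3}{2}\right) \left(-5 - 2\right) \left(-24\right) = 2 \left(-7\right) \left(-24\right) = \left(-14\right) \left(-24\right) = 336$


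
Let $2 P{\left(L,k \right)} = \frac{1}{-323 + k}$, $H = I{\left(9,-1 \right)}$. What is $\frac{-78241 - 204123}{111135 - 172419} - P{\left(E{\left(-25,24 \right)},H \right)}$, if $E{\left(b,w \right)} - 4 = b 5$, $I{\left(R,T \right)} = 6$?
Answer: $\frac{44770015}{9713514} \approx 4.609$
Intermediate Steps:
$H = 6$
$E{\left(b,w \right)} = 4 + 5 b$ ($E{\left(b,w \right)} = 4 + b 5 = 4 + 5 b$)
$P{\left(L,k \right)} = \frac{1}{2 \left(-323 + k\right)}$
$\frac{-78241 - 204123}{111135 - 172419} - P{\left(E{\left(-25,24 \right)},H \right)} = \frac{-78241 - 204123}{111135 - 172419} - \frac{1}{2 \left(-323 + 6\right)} = - \frac{282364}{-61284} - \frac{1}{2 \left(-317\right)} = \left(-282364\right) \left(- \frac{1}{61284}\right) - \frac{1}{2} \left(- \frac{1}{317}\right) = \frac{70591}{15321} - - \frac{1}{634} = \frac{70591}{15321} + \frac{1}{634} = \frac{44770015}{9713514}$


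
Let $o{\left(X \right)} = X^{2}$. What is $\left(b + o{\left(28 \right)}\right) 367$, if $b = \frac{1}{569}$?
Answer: $\frac{163717599}{569} \approx 2.8773 \cdot 10^{5}$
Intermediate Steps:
$b = \frac{1}{569} \approx 0.0017575$
$\left(b + o{\left(28 \right)}\right) 367 = \left(\frac{1}{569} + 28^{2}\right) 367 = \left(\frac{1}{569} + 784\right) 367 = \frac{446097}{569} \cdot 367 = \frac{163717599}{569}$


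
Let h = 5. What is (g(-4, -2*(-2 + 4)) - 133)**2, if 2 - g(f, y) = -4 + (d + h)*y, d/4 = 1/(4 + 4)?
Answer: 11025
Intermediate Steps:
d = 1/2 (d = 4/(4 + 4) = 4/8 = 4*(1/8) = 1/2 ≈ 0.50000)
g(f, y) = 6 - 11*y/2 (g(f, y) = 2 - (-4 + (1/2 + 5)*y) = 2 - (-4 + 11*y/2) = 2 + (4 - 11*y/2) = 6 - 11*y/2)
(g(-4, -2*(-2 + 4)) - 133)**2 = ((6 - (-11)*(-2 + 4)) - 133)**2 = ((6 - (-11)*2) - 133)**2 = ((6 - 11/2*(-4)) - 133)**2 = ((6 + 22) - 133)**2 = (28 - 133)**2 = (-105)**2 = 11025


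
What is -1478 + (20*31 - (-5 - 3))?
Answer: -850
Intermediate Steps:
-1478 + (20*31 - (-5 - 3)) = -1478 + (620 - 1*(-8)) = -1478 + (620 + 8) = -1478 + 628 = -850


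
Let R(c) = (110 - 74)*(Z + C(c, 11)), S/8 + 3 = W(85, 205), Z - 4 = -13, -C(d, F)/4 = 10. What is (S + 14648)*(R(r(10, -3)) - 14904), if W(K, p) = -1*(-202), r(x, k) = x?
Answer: -270688320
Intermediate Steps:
C(d, F) = -40 (C(d, F) = -4*10 = -40)
Z = -9 (Z = 4 - 13 = -9)
W(K, p) = 202
S = 1592 (S = -24 + 8*202 = -24 + 1616 = 1592)
R(c) = -1764 (R(c) = (110 - 74)*(-9 - 40) = 36*(-49) = -1764)
(S + 14648)*(R(r(10, -3)) - 14904) = (1592 + 14648)*(-1764 - 14904) = 16240*(-16668) = -270688320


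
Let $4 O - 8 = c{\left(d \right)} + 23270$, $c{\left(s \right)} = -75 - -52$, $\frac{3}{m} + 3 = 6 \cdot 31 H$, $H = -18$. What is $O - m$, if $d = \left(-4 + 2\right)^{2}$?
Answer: $\frac{25975839}{4468} \approx 5813.8$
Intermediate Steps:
$d = 4$ ($d = \left(-2\right)^{2} = 4$)
$m = - \frac{1}{1117}$ ($m = \frac{3}{-3 + 6 \cdot 31 \left(-18\right)} = \frac{3}{-3 + 186 \left(-18\right)} = \frac{3}{-3 - 3348} = \frac{3}{-3351} = 3 \left(- \frac{1}{3351}\right) = - \frac{1}{1117} \approx -0.00089526$)
$c{\left(s \right)} = -23$ ($c{\left(s \right)} = -75 + 52 = -23$)
$O = \frac{23255}{4}$ ($O = 2 + \frac{-23 + 23270}{4} = 2 + \frac{1}{4} \cdot 23247 = 2 + \frac{23247}{4} = \frac{23255}{4} \approx 5813.8$)
$O - m = \frac{23255}{4} - - \frac{1}{1117} = \frac{23255}{4} + \frac{1}{1117} = \frac{25975839}{4468}$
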